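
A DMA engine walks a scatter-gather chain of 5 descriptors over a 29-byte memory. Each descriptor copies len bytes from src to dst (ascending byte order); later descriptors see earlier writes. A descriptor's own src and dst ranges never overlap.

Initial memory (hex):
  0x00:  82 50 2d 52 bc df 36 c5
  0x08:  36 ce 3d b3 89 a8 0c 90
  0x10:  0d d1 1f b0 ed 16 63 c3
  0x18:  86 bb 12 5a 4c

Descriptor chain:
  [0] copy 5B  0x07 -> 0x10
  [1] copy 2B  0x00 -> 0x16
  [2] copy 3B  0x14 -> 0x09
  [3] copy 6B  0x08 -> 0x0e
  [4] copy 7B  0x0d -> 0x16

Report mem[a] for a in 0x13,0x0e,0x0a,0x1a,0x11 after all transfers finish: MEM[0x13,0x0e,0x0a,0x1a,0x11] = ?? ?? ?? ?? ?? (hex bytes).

[0] 0x07->0x10 len=5 : c5 36 ce 3d b3
[1] 0x00->0x16 len=2 : 82 50
[2] 0x14->0x09 len=3 : b3 16 82
[3] 0x08->0x0e len=6 : 36 b3 16 82 89 a8
[4] 0x0d->0x16 len=7 : a8 36 b3 16 82 89 a8
query mem[0x13]=0xa8, mem[0x0e]=0x36, mem[0x0a]=0x16, mem[0x1a]=0x82, mem[0x11]=0x82

MEM[0x13,0x0e,0x0a,0x1a,0x11] = a8 36 16 82 82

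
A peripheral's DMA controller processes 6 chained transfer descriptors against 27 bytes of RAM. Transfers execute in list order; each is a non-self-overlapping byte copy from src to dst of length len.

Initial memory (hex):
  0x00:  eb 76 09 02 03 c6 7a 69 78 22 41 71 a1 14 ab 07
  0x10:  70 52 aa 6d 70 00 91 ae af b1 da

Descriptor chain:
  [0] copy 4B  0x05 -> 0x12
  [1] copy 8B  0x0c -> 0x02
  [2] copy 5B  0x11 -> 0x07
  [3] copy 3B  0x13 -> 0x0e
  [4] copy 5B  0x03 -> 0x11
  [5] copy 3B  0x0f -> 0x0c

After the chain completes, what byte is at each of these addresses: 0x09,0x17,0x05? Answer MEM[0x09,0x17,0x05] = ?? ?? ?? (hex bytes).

[0] 0x05->0x12 len=4 : c6 7a 69 78
[1] 0x0c->0x02 len=8 : a1 14 ab 07 70 52 c6 7a
[2] 0x11->0x07 len=5 : 52 c6 7a 69 78
[3] 0x13->0x0e len=3 : 7a 69 78
[4] 0x03->0x11 len=5 : 14 ab 07 70 52
[5] 0x0f->0x0c len=3 : 69 78 14
query mem[0x09]=0x7a, mem[0x17]=0xae, mem[0x05]=0x07

MEM[0x09,0x17,0x05] = 7a ae 07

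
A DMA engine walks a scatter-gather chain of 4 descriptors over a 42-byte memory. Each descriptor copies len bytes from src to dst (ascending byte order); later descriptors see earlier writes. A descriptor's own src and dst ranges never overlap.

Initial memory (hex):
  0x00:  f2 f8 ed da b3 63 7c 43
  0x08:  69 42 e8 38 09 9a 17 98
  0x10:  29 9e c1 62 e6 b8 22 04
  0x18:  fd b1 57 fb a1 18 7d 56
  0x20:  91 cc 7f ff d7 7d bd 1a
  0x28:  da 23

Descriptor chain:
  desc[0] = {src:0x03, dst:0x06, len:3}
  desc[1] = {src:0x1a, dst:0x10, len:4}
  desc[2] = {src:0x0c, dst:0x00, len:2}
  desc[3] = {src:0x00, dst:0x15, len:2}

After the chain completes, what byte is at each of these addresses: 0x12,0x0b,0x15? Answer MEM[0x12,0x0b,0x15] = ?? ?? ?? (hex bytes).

MEM[0x12,0x0b,0x15] = a1 38 09

#0 dst[0x06+3] := {0xda,0xb3,0x63}
#1 dst[0x10+4] := {0x57,0xfb,0xa1,0x18}
#2 dst[0x00+2] := {0x09,0x9a}
#3 dst[0x15+2] := {0x09,0x9a}
query mem[0x12]=0xa1, mem[0x0b]=0x38, mem[0x15]=0x09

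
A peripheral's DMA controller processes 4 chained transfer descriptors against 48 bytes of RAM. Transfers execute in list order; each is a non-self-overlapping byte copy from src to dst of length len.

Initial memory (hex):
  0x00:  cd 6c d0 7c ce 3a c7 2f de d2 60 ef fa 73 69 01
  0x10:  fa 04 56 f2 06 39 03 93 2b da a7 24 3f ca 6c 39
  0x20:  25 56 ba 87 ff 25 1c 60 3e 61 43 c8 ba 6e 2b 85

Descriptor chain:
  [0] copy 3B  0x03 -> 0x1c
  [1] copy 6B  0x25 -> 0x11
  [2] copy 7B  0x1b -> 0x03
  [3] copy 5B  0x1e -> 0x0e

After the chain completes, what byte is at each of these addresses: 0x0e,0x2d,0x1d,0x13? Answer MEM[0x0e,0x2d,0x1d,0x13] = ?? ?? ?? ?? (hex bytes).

MEM[0x0e,0x2d,0x1d,0x13] = 3a 6e ce 60

  after D0: wrote 3B at 0x1c = 7cce3a
  after D1: wrote 6B at 0x11 = 251c603e6143
  after D2: wrote 7B at 0x03 = 247cce3a392556
  after D3: wrote 5B at 0x0e = 3a392556ba
query mem[0x0e]=0x3a, mem[0x2d]=0x6e, mem[0x1d]=0xce, mem[0x13]=0x60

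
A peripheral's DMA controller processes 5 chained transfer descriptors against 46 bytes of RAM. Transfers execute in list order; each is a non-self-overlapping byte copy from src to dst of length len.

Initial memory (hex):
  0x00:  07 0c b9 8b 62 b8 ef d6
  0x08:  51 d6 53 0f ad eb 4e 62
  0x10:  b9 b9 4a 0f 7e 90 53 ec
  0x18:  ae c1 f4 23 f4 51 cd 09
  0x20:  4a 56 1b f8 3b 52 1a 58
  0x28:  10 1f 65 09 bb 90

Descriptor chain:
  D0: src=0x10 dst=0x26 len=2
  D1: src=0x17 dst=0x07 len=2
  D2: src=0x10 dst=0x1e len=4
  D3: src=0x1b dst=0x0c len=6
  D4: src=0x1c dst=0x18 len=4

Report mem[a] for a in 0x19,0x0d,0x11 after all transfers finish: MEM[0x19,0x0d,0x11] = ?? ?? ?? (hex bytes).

MEM[0x19,0x0d,0x11] = 51 f4 4a

D0: mem[0x26..0x27] <- [b9 b9]
D1: mem[0x07..0x08] <- [ec ae]
D2: mem[0x1e..0x21] <- [b9 b9 4a 0f]
D3: mem[0x0c..0x11] <- [23 f4 51 b9 b9 4a]
D4: mem[0x18..0x1b] <- [f4 51 b9 b9]
query mem[0x19]=0x51, mem[0x0d]=0xf4, mem[0x11]=0x4a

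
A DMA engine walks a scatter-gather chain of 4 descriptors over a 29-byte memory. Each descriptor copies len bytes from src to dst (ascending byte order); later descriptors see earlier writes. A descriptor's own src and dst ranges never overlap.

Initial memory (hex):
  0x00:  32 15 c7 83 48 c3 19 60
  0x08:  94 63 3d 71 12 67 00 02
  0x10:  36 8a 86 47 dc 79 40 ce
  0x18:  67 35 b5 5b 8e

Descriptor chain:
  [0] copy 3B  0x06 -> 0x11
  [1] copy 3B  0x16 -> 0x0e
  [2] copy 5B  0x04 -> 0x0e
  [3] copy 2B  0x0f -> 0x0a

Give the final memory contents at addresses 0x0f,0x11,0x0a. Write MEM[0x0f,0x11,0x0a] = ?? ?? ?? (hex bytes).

#0 dst[0x11+3] := {0x19,0x60,0x94}
#1 dst[0x0e+3] := {0x40,0xce,0x67}
#2 dst[0x0e+5] := {0x48,0xc3,0x19,0x60,0x94}
#3 dst[0x0a+2] := {0xc3,0x19}
query mem[0x0f]=0xc3, mem[0x11]=0x60, mem[0x0a]=0xc3

MEM[0x0f,0x11,0x0a] = c3 60 c3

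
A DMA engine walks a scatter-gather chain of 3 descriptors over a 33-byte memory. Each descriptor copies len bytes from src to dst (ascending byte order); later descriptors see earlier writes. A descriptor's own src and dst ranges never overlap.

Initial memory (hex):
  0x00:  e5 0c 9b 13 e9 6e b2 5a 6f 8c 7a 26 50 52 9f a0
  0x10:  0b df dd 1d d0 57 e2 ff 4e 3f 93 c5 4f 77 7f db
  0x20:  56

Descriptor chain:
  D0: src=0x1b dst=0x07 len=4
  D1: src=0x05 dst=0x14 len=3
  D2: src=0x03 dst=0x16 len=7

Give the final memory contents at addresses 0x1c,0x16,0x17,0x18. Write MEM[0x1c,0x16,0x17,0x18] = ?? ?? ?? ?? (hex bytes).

#0 dst[0x07+4] := {0xc5,0x4f,0x77,0x7f}
#1 dst[0x14+3] := {0x6e,0xb2,0xc5}
#2 dst[0x16+7] := {0x13,0xe9,0x6e,0xb2,0xc5,0x4f,0x77}
query mem[0x1c]=0x77, mem[0x16]=0x13, mem[0x17]=0xe9, mem[0x18]=0x6e

MEM[0x1c,0x16,0x17,0x18] = 77 13 e9 6e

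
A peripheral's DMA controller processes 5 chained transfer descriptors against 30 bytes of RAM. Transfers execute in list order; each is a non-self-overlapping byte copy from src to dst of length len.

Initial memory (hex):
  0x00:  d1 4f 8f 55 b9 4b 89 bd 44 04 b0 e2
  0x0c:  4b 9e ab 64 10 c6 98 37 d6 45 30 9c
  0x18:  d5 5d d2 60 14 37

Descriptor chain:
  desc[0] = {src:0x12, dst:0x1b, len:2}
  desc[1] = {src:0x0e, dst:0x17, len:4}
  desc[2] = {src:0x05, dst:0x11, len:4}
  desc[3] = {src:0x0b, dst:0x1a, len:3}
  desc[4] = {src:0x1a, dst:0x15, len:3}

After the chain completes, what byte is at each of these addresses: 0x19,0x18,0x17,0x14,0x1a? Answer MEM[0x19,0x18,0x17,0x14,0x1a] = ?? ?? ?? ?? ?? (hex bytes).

#0 dst[0x1b+2] := {0x98,0x37}
#1 dst[0x17+4] := {0xab,0x64,0x10,0xc6}
#2 dst[0x11+4] := {0x4b,0x89,0xbd,0x44}
#3 dst[0x1a+3] := {0xe2,0x4b,0x9e}
#4 dst[0x15+3] := {0xe2,0x4b,0x9e}
query mem[0x19]=0x10, mem[0x18]=0x64, mem[0x17]=0x9e, mem[0x14]=0x44, mem[0x1a]=0xe2

MEM[0x19,0x18,0x17,0x14,0x1a] = 10 64 9e 44 e2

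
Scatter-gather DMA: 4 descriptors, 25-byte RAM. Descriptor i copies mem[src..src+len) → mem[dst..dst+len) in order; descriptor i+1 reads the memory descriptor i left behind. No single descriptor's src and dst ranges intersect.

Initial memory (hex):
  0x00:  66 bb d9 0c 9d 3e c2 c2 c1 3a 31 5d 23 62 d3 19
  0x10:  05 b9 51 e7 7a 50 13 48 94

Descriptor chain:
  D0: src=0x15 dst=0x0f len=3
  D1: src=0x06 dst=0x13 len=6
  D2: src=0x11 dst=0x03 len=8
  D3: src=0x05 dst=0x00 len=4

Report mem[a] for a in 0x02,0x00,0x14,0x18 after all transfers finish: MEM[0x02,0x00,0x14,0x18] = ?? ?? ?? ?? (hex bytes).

D0: mem[0x0f..0x11] <- [50 13 48]
D1: mem[0x13..0x18] <- [c2 c2 c1 3a 31 5d]
D2: mem[0x03..0x0a] <- [48 51 c2 c2 c1 3a 31 5d]
D3: mem[0x00..0x03] <- [c2 c2 c1 3a]
query mem[0x02]=0xc1, mem[0x00]=0xc2, mem[0x14]=0xc2, mem[0x18]=0x5d

MEM[0x02,0x00,0x14,0x18] = c1 c2 c2 5d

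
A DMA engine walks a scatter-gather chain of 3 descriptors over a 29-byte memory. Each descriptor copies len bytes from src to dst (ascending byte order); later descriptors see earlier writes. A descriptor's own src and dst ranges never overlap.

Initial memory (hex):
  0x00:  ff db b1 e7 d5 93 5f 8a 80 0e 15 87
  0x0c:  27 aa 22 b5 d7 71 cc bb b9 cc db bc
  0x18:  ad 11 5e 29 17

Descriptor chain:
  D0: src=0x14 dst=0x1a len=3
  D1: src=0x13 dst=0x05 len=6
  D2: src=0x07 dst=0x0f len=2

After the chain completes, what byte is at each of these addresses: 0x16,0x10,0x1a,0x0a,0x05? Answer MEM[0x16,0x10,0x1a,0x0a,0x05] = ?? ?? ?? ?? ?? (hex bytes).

#0 dst[0x1a+3] := {0xb9,0xcc,0xdb}
#1 dst[0x05+6] := {0xbb,0xb9,0xcc,0xdb,0xbc,0xad}
#2 dst[0x0f+2] := {0xcc,0xdb}
query mem[0x16]=0xdb, mem[0x10]=0xdb, mem[0x1a]=0xb9, mem[0x0a]=0xad, mem[0x05]=0xbb

MEM[0x16,0x10,0x1a,0x0a,0x05] = db db b9 ad bb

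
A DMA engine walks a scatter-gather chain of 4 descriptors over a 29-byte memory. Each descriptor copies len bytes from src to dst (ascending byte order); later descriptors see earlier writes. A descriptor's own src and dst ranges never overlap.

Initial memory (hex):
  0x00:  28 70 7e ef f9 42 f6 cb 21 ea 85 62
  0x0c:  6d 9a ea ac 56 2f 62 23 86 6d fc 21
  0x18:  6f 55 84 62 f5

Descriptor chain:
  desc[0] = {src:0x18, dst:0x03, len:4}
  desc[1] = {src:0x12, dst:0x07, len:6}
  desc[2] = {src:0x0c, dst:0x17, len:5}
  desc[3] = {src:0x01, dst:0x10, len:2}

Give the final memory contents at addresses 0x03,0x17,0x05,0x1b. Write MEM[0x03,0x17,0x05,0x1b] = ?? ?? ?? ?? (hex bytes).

MEM[0x03,0x17,0x05,0x1b] = 6f 21 84 56

[0] 0x18->0x03 len=4 : 6f 55 84 62
[1] 0x12->0x07 len=6 : 62 23 86 6d fc 21
[2] 0x0c->0x17 len=5 : 21 9a ea ac 56
[3] 0x01->0x10 len=2 : 70 7e
query mem[0x03]=0x6f, mem[0x17]=0x21, mem[0x05]=0x84, mem[0x1b]=0x56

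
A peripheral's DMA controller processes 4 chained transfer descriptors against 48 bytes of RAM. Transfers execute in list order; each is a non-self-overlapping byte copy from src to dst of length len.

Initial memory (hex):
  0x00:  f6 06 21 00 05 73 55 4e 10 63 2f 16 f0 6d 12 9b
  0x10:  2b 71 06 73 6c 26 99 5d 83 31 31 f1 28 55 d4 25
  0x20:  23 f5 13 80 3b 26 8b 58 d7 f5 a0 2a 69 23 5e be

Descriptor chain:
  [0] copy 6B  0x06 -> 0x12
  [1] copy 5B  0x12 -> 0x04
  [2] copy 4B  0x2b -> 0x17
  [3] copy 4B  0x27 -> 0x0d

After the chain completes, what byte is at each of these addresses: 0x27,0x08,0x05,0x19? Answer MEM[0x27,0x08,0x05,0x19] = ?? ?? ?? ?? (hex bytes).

  after D0: wrote 6B at 0x12 = 554e10632f16
  after D1: wrote 5B at 0x04 = 554e10632f
  after D2: wrote 4B at 0x17 = 2a69235e
  after D3: wrote 4B at 0x0d = 58d7f5a0
query mem[0x27]=0x58, mem[0x08]=0x2f, mem[0x05]=0x4e, mem[0x19]=0x23

MEM[0x27,0x08,0x05,0x19] = 58 2f 4e 23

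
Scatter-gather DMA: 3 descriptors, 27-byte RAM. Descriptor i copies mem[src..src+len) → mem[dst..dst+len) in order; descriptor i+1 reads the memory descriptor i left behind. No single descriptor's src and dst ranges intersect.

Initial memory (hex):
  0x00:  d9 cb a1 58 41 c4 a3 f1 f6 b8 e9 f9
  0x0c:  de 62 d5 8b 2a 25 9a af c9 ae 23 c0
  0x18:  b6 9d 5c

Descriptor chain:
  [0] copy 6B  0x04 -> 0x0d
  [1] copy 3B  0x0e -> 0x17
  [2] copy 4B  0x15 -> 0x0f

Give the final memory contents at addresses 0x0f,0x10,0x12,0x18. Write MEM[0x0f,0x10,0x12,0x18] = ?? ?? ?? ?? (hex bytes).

D0: mem[0x0d..0x12] <- [41 c4 a3 f1 f6 b8]
D1: mem[0x17..0x19] <- [c4 a3 f1]
D2: mem[0x0f..0x12] <- [ae 23 c4 a3]
query mem[0x0f]=0xae, mem[0x10]=0x23, mem[0x12]=0xa3, mem[0x18]=0xa3

MEM[0x0f,0x10,0x12,0x18] = ae 23 a3 a3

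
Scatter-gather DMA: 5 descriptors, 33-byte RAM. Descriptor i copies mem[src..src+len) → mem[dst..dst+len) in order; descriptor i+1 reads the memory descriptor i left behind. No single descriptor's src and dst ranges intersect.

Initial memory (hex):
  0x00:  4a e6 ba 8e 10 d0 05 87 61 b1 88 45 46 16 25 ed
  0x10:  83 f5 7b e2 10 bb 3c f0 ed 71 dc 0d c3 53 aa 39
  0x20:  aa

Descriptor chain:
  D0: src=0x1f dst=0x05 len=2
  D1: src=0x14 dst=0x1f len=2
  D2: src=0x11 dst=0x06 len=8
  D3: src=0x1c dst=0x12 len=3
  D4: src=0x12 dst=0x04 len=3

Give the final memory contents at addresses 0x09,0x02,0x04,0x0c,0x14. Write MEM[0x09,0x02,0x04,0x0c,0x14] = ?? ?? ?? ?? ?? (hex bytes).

D0: mem[0x05..0x06] <- [39 aa]
D1: mem[0x1f..0x20] <- [10 bb]
D2: mem[0x06..0x0d] <- [f5 7b e2 10 bb 3c f0 ed]
D3: mem[0x12..0x14] <- [c3 53 aa]
D4: mem[0x04..0x06] <- [c3 53 aa]
query mem[0x09]=0x10, mem[0x02]=0xba, mem[0x04]=0xc3, mem[0x0c]=0xf0, mem[0x14]=0xaa

MEM[0x09,0x02,0x04,0x0c,0x14] = 10 ba c3 f0 aa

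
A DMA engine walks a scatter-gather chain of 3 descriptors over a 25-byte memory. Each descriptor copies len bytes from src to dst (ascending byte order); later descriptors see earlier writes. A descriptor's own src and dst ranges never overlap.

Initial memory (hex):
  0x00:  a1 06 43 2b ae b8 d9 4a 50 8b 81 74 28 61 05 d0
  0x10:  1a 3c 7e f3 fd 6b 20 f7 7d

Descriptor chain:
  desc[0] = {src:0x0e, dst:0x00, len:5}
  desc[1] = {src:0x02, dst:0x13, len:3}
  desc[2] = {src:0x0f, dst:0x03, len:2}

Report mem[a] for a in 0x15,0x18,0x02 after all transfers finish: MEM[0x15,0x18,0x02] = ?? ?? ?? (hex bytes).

MEM[0x15,0x18,0x02] = 7e 7d 1a

#0 dst[0x00+5] := {0x05,0xd0,0x1a,0x3c,0x7e}
#1 dst[0x13+3] := {0x1a,0x3c,0x7e}
#2 dst[0x03+2] := {0xd0,0x1a}
query mem[0x15]=0x7e, mem[0x18]=0x7d, mem[0x02]=0x1a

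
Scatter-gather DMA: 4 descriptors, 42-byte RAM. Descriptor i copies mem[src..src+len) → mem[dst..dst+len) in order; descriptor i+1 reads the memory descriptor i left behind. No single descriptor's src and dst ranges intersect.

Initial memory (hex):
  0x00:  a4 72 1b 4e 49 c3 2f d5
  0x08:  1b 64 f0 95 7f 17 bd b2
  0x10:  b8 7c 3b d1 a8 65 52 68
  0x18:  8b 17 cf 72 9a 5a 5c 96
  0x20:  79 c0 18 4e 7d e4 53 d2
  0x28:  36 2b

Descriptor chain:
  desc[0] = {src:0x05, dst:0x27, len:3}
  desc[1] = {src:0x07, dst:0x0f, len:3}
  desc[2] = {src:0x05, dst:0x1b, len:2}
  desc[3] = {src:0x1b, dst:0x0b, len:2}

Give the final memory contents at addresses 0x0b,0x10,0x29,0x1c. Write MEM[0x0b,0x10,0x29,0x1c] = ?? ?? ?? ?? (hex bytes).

[0] 0x05->0x27 len=3 : c3 2f d5
[1] 0x07->0x0f len=3 : d5 1b 64
[2] 0x05->0x1b len=2 : c3 2f
[3] 0x1b->0x0b len=2 : c3 2f
query mem[0x0b]=0xc3, mem[0x10]=0x1b, mem[0x29]=0xd5, mem[0x1c]=0x2f

MEM[0x0b,0x10,0x29,0x1c] = c3 1b d5 2f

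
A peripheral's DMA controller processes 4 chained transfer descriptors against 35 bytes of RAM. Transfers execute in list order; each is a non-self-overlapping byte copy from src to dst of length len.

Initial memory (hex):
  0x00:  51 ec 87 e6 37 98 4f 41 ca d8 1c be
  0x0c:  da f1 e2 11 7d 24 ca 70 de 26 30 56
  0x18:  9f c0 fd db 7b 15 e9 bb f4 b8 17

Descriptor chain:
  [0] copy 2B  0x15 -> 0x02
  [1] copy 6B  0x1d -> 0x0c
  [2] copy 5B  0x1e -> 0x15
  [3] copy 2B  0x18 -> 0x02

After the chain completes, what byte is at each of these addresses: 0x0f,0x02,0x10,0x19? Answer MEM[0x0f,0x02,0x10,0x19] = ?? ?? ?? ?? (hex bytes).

MEM[0x0f,0x02,0x10,0x19] = f4 b8 b8 17

  after D0: wrote 2B at 0x02 = 2630
  after D1: wrote 6B at 0x0c = 15e9bbf4b817
  after D2: wrote 5B at 0x15 = e9bbf4b817
  after D3: wrote 2B at 0x02 = b817
query mem[0x0f]=0xf4, mem[0x02]=0xb8, mem[0x10]=0xb8, mem[0x19]=0x17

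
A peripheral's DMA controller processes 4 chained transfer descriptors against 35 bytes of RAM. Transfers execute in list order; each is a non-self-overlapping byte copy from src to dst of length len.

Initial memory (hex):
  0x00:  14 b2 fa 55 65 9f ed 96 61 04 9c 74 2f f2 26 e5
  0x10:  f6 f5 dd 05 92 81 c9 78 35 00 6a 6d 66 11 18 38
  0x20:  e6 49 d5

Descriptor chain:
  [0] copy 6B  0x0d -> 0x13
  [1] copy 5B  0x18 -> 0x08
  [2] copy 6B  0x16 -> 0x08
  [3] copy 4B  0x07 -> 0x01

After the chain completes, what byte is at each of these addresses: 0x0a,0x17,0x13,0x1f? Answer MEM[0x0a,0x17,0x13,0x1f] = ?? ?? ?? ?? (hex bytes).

MEM[0x0a,0x17,0x13,0x1f] = dd f5 f2 38

[0] 0x0d->0x13 len=6 : f2 26 e5 f6 f5 dd
[1] 0x18->0x08 len=5 : dd 00 6a 6d 66
[2] 0x16->0x08 len=6 : f6 f5 dd 00 6a 6d
[3] 0x07->0x01 len=4 : 96 f6 f5 dd
query mem[0x0a]=0xdd, mem[0x17]=0xf5, mem[0x13]=0xf2, mem[0x1f]=0x38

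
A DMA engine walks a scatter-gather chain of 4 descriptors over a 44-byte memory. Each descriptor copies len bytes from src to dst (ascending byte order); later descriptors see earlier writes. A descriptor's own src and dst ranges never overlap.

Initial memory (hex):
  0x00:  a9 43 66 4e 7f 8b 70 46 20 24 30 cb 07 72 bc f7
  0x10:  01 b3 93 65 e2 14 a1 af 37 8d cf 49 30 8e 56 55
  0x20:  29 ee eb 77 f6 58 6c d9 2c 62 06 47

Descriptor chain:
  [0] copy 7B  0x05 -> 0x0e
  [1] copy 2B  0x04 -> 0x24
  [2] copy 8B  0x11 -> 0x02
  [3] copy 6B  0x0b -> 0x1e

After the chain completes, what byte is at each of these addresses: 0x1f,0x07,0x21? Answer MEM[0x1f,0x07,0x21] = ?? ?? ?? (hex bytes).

MEM[0x1f,0x07,0x21] = 07 a1 8b

  after D0: wrote 7B at 0x0e = 8b7046202430cb
  after D1: wrote 2B at 0x24 = 7f8b
  after D2: wrote 8B at 0x02 = 202430cb14a1af37
  after D3: wrote 6B at 0x1e = cb07728b7046
query mem[0x1f]=0x07, mem[0x07]=0xa1, mem[0x21]=0x8b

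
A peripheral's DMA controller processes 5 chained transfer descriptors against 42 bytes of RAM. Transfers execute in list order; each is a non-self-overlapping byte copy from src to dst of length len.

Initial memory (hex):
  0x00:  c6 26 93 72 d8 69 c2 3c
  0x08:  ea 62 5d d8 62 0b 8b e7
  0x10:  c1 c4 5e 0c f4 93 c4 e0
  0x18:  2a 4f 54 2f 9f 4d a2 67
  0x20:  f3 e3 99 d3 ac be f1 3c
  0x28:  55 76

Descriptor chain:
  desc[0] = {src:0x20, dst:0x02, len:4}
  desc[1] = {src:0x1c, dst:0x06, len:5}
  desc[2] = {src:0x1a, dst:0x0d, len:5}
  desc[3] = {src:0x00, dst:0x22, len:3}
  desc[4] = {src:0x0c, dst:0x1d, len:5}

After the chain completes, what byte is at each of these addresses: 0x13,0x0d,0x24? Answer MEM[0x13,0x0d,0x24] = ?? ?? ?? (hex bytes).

MEM[0x13,0x0d,0x24] = 0c 54 f3

D0: mem[0x02..0x05] <- [f3 e3 99 d3]
D1: mem[0x06..0x0a] <- [9f 4d a2 67 f3]
D2: mem[0x0d..0x11] <- [54 2f 9f 4d a2]
D3: mem[0x22..0x24] <- [c6 26 f3]
D4: mem[0x1d..0x21] <- [62 54 2f 9f 4d]
query mem[0x13]=0x0c, mem[0x0d]=0x54, mem[0x24]=0xf3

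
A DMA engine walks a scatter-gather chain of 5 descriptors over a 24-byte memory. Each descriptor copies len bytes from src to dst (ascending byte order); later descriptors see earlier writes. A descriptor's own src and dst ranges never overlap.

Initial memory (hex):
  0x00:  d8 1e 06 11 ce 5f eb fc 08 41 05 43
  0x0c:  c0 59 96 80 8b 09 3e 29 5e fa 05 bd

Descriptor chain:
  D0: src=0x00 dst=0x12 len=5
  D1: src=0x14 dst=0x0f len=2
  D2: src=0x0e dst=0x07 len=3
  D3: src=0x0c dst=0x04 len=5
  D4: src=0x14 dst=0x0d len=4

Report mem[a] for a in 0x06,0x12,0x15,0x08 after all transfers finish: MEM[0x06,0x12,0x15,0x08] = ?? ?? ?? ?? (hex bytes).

MEM[0x06,0x12,0x15,0x08] = 96 d8 11 11

  after D0: wrote 5B at 0x12 = d81e0611ce
  after D1: wrote 2B at 0x0f = 0611
  after D2: wrote 3B at 0x07 = 960611
  after D3: wrote 5B at 0x04 = c059960611
  after D4: wrote 4B at 0x0d = 0611cebd
query mem[0x06]=0x96, mem[0x12]=0xd8, mem[0x15]=0x11, mem[0x08]=0x11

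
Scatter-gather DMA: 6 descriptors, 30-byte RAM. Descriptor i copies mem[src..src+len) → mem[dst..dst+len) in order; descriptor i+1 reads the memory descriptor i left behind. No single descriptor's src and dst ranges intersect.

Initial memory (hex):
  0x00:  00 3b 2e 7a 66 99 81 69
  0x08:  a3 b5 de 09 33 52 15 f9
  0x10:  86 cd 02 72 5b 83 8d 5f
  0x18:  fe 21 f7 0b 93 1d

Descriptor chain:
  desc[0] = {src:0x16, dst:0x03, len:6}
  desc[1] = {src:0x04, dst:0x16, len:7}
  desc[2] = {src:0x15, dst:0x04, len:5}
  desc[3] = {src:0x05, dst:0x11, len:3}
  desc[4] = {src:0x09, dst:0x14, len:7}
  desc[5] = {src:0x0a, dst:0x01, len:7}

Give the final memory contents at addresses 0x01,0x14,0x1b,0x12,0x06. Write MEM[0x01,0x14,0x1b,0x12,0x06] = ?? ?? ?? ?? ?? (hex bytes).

D0: mem[0x03..0x08] <- [8d 5f fe 21 f7 0b]
D1: mem[0x16..0x1c] <- [5f fe 21 f7 0b b5 de]
D2: mem[0x04..0x08] <- [83 5f fe 21 f7]
D3: mem[0x11..0x13] <- [5f fe 21]
D4: mem[0x14..0x1a] <- [b5 de 09 33 52 15 f9]
D5: mem[0x01..0x07] <- [de 09 33 52 15 f9 86]
query mem[0x01]=0xde, mem[0x14]=0xb5, mem[0x1b]=0xb5, mem[0x12]=0xfe, mem[0x06]=0xf9

MEM[0x01,0x14,0x1b,0x12,0x06] = de b5 b5 fe f9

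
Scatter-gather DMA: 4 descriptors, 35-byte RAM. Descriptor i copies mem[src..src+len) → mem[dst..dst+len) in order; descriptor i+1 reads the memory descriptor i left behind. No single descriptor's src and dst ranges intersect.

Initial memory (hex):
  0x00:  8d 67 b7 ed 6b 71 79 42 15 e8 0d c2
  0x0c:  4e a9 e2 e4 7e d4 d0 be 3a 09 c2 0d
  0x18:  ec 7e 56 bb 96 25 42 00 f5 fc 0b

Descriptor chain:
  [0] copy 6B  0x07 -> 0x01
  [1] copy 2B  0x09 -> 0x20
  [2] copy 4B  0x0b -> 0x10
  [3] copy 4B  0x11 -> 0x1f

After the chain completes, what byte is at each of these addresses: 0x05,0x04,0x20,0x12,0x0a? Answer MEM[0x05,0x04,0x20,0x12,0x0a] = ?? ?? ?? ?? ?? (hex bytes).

#0 dst[0x01+6] := {0x42,0x15,0xe8,0x0d,0xc2,0x4e}
#1 dst[0x20+2] := {0xe8,0x0d}
#2 dst[0x10+4] := {0xc2,0x4e,0xa9,0xe2}
#3 dst[0x1f+4] := {0x4e,0xa9,0xe2,0x3a}
query mem[0x05]=0xc2, mem[0x04]=0x0d, mem[0x20]=0xa9, mem[0x12]=0xa9, mem[0x0a]=0x0d

MEM[0x05,0x04,0x20,0x12,0x0a] = c2 0d a9 a9 0d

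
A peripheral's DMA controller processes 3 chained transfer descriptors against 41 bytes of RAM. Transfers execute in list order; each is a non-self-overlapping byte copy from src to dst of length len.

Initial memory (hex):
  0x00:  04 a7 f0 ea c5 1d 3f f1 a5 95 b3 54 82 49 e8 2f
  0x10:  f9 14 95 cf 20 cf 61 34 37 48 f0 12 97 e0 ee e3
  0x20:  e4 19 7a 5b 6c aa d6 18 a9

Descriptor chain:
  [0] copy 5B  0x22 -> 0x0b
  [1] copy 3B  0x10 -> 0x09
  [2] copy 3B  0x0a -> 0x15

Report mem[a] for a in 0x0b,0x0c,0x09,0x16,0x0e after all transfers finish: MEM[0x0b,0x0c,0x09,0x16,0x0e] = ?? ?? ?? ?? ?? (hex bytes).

MEM[0x0b,0x0c,0x09,0x16,0x0e] = 95 5b f9 95 aa

  after D0: wrote 5B at 0x0b = 7a5b6caad6
  after D1: wrote 3B at 0x09 = f91495
  after D2: wrote 3B at 0x15 = 14955b
query mem[0x0b]=0x95, mem[0x0c]=0x5b, mem[0x09]=0xf9, mem[0x16]=0x95, mem[0x0e]=0xaa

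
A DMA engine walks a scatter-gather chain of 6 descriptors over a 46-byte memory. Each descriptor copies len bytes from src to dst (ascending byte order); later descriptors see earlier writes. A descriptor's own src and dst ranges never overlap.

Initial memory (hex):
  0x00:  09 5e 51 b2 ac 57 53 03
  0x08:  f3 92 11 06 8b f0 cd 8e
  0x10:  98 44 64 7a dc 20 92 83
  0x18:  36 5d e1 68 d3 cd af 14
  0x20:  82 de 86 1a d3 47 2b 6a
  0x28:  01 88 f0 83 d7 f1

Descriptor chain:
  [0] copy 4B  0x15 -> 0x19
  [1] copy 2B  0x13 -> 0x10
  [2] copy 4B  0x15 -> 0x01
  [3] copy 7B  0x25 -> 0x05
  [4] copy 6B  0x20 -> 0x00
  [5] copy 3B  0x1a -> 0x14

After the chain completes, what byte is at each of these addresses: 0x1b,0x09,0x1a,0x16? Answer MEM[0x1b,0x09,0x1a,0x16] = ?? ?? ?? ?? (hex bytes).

  after D0: wrote 4B at 0x19 = 20928336
  after D1: wrote 2B at 0x10 = 7adc
  after D2: wrote 4B at 0x01 = 20928336
  after D3: wrote 7B at 0x05 = 472b6a0188f083
  after D4: wrote 6B at 0x00 = 82de861ad347
  after D5: wrote 3B at 0x14 = 928336
query mem[0x1b]=0x83, mem[0x09]=0x88, mem[0x1a]=0x92, mem[0x16]=0x36

MEM[0x1b,0x09,0x1a,0x16] = 83 88 92 36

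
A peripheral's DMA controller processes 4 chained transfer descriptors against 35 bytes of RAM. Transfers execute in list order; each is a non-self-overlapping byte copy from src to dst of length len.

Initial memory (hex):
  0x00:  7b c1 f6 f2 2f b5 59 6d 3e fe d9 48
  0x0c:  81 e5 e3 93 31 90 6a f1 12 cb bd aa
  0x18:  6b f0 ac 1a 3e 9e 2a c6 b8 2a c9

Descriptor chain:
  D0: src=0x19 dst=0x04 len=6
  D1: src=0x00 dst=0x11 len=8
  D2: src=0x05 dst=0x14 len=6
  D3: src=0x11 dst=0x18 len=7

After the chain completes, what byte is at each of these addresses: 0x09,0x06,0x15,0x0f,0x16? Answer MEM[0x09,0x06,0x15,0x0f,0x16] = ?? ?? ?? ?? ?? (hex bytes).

  after D0: wrote 6B at 0x04 = f0ac1a3e9e2a
  after D1: wrote 8B at 0x11 = 7bc1f6f2f0ac1a3e
  after D2: wrote 6B at 0x14 = ac1a3e9e2ad9
  after D3: wrote 7B at 0x18 = 7bc1f6ac1a3e9e
query mem[0x09]=0x2a, mem[0x06]=0x1a, mem[0x15]=0x1a, mem[0x0f]=0x93, mem[0x16]=0x3e

MEM[0x09,0x06,0x15,0x0f,0x16] = 2a 1a 1a 93 3e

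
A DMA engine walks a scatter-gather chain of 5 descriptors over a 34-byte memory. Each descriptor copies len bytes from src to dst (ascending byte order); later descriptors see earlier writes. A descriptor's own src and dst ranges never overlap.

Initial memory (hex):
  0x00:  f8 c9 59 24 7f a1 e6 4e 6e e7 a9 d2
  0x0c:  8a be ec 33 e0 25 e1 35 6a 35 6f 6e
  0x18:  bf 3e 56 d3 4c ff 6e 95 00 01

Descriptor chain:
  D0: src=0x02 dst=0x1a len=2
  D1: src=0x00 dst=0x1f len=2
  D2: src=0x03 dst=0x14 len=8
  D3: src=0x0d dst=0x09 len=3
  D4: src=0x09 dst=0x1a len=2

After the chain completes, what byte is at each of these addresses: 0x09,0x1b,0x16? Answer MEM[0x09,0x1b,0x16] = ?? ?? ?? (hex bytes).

MEM[0x09,0x1b,0x16] = be ec a1

#0 dst[0x1a+2] := {0x59,0x24}
#1 dst[0x1f+2] := {0xf8,0xc9}
#2 dst[0x14+8] := {0x24,0x7f,0xa1,0xe6,0x4e,0x6e,0xe7,0xa9}
#3 dst[0x09+3] := {0xbe,0xec,0x33}
#4 dst[0x1a+2] := {0xbe,0xec}
query mem[0x09]=0xbe, mem[0x1b]=0xec, mem[0x16]=0xa1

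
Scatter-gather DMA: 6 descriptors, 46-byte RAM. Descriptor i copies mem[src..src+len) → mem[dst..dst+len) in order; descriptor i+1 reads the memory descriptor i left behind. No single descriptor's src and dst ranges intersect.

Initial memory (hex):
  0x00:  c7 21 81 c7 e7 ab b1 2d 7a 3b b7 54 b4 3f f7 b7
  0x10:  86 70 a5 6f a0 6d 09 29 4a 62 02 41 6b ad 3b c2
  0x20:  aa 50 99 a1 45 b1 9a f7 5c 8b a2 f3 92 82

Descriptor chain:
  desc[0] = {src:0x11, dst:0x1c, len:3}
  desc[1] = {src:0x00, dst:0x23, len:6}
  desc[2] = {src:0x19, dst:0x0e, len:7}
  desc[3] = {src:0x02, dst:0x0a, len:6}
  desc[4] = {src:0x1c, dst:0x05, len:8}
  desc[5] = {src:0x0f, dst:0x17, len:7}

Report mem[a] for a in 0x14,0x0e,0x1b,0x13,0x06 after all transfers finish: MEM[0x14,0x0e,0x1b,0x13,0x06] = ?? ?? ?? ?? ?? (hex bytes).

#0 dst[0x1c+3] := {0x70,0xa5,0x6f}
#1 dst[0x23+6] := {0xc7,0x21,0x81,0xc7,0xe7,0xab}
#2 dst[0x0e+7] := {0x62,0x02,0x41,0x70,0xa5,0x6f,0xc2}
#3 dst[0x0a+6] := {0x81,0xc7,0xe7,0xab,0xb1,0x2d}
#4 dst[0x05+8] := {0x70,0xa5,0x6f,0xc2,0xaa,0x50,0x99,0xc7}
#5 dst[0x17+7] := {0x2d,0x41,0x70,0xa5,0x6f,0xc2,0x6d}
query mem[0x14]=0xc2, mem[0x0e]=0xb1, mem[0x1b]=0x6f, mem[0x13]=0x6f, mem[0x06]=0xa5

MEM[0x14,0x0e,0x1b,0x13,0x06] = c2 b1 6f 6f a5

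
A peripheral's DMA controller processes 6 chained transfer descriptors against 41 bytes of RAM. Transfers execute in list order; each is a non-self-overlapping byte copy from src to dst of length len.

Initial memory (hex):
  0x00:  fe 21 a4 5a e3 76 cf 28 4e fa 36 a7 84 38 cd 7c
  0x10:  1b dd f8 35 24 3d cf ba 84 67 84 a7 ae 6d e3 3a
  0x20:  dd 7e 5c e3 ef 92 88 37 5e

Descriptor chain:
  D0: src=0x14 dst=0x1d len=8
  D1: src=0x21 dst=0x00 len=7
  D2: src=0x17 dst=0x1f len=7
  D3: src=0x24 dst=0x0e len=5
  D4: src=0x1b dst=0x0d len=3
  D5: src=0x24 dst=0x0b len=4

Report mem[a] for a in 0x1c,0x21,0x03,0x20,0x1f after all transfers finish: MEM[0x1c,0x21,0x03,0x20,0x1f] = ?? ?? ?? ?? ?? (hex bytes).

#0 dst[0x1d+8] := {0x24,0x3d,0xcf,0xba,0x84,0x67,0x84,0xa7}
#1 dst[0x00+7] := {0x84,0x67,0x84,0xa7,0x92,0x88,0x37}
#2 dst[0x1f+7] := {0xba,0x84,0x67,0x84,0xa7,0xae,0x24}
#3 dst[0x0e+5] := {0xae,0x24,0x88,0x37,0x5e}
#4 dst[0x0d+3] := {0xa7,0xae,0x24}
#5 dst[0x0b+4] := {0xae,0x24,0x88,0x37}
query mem[0x1c]=0xae, mem[0x21]=0x67, mem[0x03]=0xa7, mem[0x20]=0x84, mem[0x1f]=0xba

MEM[0x1c,0x21,0x03,0x20,0x1f] = ae 67 a7 84 ba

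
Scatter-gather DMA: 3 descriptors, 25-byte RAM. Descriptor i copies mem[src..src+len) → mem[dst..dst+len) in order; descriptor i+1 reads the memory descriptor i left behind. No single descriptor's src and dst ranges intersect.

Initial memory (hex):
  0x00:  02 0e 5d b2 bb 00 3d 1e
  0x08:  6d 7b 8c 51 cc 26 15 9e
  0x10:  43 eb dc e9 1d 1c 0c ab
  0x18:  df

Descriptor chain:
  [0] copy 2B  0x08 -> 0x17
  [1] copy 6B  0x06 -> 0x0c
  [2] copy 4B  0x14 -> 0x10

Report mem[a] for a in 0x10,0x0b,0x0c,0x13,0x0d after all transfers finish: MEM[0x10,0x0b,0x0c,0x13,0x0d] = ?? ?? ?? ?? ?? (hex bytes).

  after D0: wrote 2B at 0x17 = 6d7b
  after D1: wrote 6B at 0x0c = 3d1e6d7b8c51
  after D2: wrote 4B at 0x10 = 1d1c0c6d
query mem[0x10]=0x1d, mem[0x0b]=0x51, mem[0x0c]=0x3d, mem[0x13]=0x6d, mem[0x0d]=0x1e

MEM[0x10,0x0b,0x0c,0x13,0x0d] = 1d 51 3d 6d 1e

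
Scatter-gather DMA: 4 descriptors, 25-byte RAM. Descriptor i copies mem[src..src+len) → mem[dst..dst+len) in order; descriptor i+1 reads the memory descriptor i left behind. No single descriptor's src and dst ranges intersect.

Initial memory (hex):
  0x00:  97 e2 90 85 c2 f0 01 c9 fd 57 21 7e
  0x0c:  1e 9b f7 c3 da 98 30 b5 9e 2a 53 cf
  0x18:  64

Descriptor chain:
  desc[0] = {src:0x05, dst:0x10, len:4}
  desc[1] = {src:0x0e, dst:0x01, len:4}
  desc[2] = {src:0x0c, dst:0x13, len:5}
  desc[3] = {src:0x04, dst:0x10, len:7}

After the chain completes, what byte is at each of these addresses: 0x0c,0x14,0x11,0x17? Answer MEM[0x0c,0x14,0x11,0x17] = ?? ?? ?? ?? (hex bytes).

  after D0: wrote 4B at 0x10 = f001c9fd
  after D1: wrote 4B at 0x01 = f7c3f001
  after D2: wrote 5B at 0x13 = 1e9bf7c3f0
  after D3: wrote 7B at 0x10 = 01f001c9fd5721
query mem[0x0c]=0x1e, mem[0x14]=0xfd, mem[0x11]=0xf0, mem[0x17]=0xf0

MEM[0x0c,0x14,0x11,0x17] = 1e fd f0 f0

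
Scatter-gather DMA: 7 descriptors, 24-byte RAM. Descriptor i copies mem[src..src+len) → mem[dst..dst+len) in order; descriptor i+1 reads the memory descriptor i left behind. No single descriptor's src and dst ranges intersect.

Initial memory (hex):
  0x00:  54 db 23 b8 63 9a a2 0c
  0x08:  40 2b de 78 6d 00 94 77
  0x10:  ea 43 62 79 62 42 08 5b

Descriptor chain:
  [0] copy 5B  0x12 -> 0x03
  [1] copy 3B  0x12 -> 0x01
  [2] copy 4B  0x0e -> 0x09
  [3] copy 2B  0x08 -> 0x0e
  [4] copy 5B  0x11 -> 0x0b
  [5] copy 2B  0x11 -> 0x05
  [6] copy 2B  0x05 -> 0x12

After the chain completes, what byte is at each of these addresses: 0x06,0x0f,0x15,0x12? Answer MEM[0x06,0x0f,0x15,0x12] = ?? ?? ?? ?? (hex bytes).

MEM[0x06,0x0f,0x15,0x12] = 62 42 42 43

#0 dst[0x03+5] := {0x62,0x79,0x62,0x42,0x08}
#1 dst[0x01+3] := {0x62,0x79,0x62}
#2 dst[0x09+4] := {0x94,0x77,0xea,0x43}
#3 dst[0x0e+2] := {0x40,0x94}
#4 dst[0x0b+5] := {0x43,0x62,0x79,0x62,0x42}
#5 dst[0x05+2] := {0x43,0x62}
#6 dst[0x12+2] := {0x43,0x62}
query mem[0x06]=0x62, mem[0x0f]=0x42, mem[0x15]=0x42, mem[0x12]=0x43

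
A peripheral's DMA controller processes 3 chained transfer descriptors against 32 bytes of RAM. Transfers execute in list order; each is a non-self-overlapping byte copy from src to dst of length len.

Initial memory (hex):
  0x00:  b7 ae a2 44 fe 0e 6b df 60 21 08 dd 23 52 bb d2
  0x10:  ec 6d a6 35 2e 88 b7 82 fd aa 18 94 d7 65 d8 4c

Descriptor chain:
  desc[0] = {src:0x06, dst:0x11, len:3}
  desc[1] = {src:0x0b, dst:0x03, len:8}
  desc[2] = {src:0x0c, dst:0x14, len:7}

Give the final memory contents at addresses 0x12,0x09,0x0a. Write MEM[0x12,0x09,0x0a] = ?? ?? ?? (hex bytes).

[0] 0x06->0x11 len=3 : 6b df 60
[1] 0x0b->0x03 len=8 : dd 23 52 bb d2 ec 6b df
[2] 0x0c->0x14 len=7 : 23 52 bb d2 ec 6b df
query mem[0x12]=0xdf, mem[0x09]=0x6b, mem[0x0a]=0xdf

MEM[0x12,0x09,0x0a] = df 6b df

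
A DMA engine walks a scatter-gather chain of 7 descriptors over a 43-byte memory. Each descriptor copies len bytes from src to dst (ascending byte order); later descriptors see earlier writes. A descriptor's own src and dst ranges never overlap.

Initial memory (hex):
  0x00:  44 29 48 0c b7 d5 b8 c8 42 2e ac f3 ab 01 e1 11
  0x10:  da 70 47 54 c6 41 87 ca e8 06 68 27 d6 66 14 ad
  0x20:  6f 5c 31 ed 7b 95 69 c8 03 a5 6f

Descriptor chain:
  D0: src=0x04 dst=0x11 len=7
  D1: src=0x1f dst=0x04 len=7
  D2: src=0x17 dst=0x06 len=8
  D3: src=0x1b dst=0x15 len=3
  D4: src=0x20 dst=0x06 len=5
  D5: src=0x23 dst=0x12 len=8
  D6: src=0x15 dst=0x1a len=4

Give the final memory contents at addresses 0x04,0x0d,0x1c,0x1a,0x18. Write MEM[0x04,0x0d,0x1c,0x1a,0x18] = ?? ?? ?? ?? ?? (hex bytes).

[0] 0x04->0x11 len=7 : b7 d5 b8 c8 42 2e ac
[1] 0x1f->0x04 len=7 : ad 6f 5c 31 ed 7b 95
[2] 0x17->0x06 len=8 : ac e8 06 68 27 d6 66 14
[3] 0x1b->0x15 len=3 : 27 d6 66
[4] 0x20->0x06 len=5 : 6f 5c 31 ed 7b
[5] 0x23->0x12 len=8 : ed 7b 95 69 c8 03 a5 6f
[6] 0x15->0x1a len=4 : 69 c8 03 a5
query mem[0x04]=0xad, mem[0x0d]=0x14, mem[0x1c]=0x03, mem[0x1a]=0x69, mem[0x18]=0xa5

MEM[0x04,0x0d,0x1c,0x1a,0x18] = ad 14 03 69 a5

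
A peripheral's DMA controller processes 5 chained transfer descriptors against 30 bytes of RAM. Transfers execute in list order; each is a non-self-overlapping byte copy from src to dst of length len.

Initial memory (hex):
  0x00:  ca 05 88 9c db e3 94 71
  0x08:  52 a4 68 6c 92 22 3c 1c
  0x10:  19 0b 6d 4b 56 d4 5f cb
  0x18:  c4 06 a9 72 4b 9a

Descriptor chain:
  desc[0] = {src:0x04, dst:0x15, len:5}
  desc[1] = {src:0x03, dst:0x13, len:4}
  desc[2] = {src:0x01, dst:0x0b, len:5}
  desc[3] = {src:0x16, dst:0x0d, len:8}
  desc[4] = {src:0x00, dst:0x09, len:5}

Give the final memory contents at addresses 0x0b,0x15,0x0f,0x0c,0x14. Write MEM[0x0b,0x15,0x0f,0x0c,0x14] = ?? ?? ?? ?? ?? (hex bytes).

#0 dst[0x15+5] := {0xdb,0xe3,0x94,0x71,0x52}
#1 dst[0x13+4] := {0x9c,0xdb,0xe3,0x94}
#2 dst[0x0b+5] := {0x05,0x88,0x9c,0xdb,0xe3}
#3 dst[0x0d+8] := {0x94,0x94,0x71,0x52,0xa9,0x72,0x4b,0x9a}
#4 dst[0x09+5] := {0xca,0x05,0x88,0x9c,0xdb}
query mem[0x0b]=0x88, mem[0x15]=0xe3, mem[0x0f]=0x71, mem[0x0c]=0x9c, mem[0x14]=0x9a

MEM[0x0b,0x15,0x0f,0x0c,0x14] = 88 e3 71 9c 9a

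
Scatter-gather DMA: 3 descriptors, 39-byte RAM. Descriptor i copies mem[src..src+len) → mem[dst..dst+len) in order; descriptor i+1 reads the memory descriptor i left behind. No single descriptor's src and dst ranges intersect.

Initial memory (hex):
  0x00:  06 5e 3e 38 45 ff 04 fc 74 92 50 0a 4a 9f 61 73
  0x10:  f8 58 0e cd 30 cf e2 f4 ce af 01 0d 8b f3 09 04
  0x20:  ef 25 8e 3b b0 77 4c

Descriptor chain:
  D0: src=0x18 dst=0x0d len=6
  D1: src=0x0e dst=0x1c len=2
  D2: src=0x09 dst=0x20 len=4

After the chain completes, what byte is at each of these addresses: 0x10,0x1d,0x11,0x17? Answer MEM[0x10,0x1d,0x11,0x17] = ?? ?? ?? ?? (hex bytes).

#0 dst[0x0d+6] := {0xce,0xaf,0x01,0x0d,0x8b,0xf3}
#1 dst[0x1c+2] := {0xaf,0x01}
#2 dst[0x20+4] := {0x92,0x50,0x0a,0x4a}
query mem[0x10]=0x0d, mem[0x1d]=0x01, mem[0x11]=0x8b, mem[0x17]=0xf4

MEM[0x10,0x1d,0x11,0x17] = 0d 01 8b f4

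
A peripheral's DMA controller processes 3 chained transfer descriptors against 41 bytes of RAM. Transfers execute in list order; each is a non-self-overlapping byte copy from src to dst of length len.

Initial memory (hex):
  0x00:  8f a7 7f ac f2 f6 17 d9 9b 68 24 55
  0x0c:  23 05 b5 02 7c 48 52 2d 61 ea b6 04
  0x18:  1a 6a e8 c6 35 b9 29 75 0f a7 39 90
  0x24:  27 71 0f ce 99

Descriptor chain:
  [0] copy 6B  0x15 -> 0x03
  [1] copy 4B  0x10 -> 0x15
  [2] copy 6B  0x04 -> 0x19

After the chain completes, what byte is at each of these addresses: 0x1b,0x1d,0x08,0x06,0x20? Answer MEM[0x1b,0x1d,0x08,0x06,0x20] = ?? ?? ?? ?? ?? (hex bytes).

#0 dst[0x03+6] := {0xea,0xb6,0x04,0x1a,0x6a,0xe8}
#1 dst[0x15+4] := {0x7c,0x48,0x52,0x2d}
#2 dst[0x19+6] := {0xb6,0x04,0x1a,0x6a,0xe8,0x68}
query mem[0x1b]=0x1a, mem[0x1d]=0xe8, mem[0x08]=0xe8, mem[0x06]=0x1a, mem[0x20]=0x0f

MEM[0x1b,0x1d,0x08,0x06,0x20] = 1a e8 e8 1a 0f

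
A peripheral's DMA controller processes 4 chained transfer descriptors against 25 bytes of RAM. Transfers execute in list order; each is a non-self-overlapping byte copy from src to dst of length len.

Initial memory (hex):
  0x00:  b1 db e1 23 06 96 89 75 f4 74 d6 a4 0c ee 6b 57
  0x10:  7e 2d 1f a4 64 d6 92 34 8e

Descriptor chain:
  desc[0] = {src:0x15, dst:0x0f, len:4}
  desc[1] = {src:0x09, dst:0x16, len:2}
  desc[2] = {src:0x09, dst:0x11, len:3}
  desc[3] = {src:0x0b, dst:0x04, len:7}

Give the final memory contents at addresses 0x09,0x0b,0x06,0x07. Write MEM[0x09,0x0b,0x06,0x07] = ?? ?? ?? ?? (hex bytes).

[0] 0x15->0x0f len=4 : d6 92 34 8e
[1] 0x09->0x16 len=2 : 74 d6
[2] 0x09->0x11 len=3 : 74 d6 a4
[3] 0x0b->0x04 len=7 : a4 0c ee 6b d6 92 74
query mem[0x09]=0x92, mem[0x0b]=0xa4, mem[0x06]=0xee, mem[0x07]=0x6b

MEM[0x09,0x0b,0x06,0x07] = 92 a4 ee 6b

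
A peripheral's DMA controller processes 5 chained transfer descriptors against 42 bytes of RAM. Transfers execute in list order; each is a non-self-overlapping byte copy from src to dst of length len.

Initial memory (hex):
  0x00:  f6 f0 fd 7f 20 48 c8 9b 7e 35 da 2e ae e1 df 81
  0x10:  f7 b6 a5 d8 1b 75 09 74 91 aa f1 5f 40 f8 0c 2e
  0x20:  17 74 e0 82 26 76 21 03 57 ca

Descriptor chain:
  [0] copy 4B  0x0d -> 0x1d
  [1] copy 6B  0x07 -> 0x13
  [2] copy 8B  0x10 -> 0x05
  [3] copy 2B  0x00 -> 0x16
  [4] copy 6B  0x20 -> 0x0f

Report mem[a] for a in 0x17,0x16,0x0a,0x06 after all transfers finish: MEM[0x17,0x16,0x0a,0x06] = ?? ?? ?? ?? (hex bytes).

[0] 0x0d->0x1d len=4 : e1 df 81 f7
[1] 0x07->0x13 len=6 : 9b 7e 35 da 2e ae
[2] 0x10->0x05 len=8 : f7 b6 a5 9b 7e 35 da 2e
[3] 0x00->0x16 len=2 : f6 f0
[4] 0x20->0x0f len=6 : f7 74 e0 82 26 76
query mem[0x17]=0xf0, mem[0x16]=0xf6, mem[0x0a]=0x35, mem[0x06]=0xb6

MEM[0x17,0x16,0x0a,0x06] = f0 f6 35 b6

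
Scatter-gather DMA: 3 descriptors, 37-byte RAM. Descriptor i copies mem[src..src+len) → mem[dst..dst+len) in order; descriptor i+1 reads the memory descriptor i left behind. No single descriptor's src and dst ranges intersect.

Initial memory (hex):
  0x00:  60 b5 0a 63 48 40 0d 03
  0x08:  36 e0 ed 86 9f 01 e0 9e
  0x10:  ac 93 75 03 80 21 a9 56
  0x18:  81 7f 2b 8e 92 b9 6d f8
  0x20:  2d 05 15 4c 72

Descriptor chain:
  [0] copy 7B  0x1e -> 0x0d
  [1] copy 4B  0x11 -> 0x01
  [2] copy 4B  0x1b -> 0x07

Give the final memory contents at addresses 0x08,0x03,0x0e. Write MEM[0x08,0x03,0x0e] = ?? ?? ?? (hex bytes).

MEM[0x08,0x03,0x0e] = 92 72 f8

  after D0: wrote 7B at 0x0d = 6df82d05154c72
  after D1: wrote 4B at 0x01 = 154c7280
  after D2: wrote 4B at 0x07 = 8e92b96d
query mem[0x08]=0x92, mem[0x03]=0x72, mem[0x0e]=0xf8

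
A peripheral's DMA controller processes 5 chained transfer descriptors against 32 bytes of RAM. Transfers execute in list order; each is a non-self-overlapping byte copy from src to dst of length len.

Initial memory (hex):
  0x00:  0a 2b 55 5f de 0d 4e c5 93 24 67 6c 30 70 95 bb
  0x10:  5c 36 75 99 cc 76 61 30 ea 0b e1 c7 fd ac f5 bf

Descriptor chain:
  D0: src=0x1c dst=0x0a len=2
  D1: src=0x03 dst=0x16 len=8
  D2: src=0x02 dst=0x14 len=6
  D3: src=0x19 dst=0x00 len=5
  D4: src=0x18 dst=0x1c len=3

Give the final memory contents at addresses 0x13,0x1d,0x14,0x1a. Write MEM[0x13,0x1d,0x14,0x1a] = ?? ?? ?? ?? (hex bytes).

D0: mem[0x0a..0x0b] <- [fd ac]
D1: mem[0x16..0x1d] <- [5f de 0d 4e c5 93 24 fd]
D2: mem[0x14..0x19] <- [55 5f de 0d 4e c5]
D3: mem[0x00..0x04] <- [c5 c5 93 24 fd]
D4: mem[0x1c..0x1e] <- [4e c5 c5]
query mem[0x13]=0x99, mem[0x1d]=0xc5, mem[0x14]=0x55, mem[0x1a]=0xc5

MEM[0x13,0x1d,0x14,0x1a] = 99 c5 55 c5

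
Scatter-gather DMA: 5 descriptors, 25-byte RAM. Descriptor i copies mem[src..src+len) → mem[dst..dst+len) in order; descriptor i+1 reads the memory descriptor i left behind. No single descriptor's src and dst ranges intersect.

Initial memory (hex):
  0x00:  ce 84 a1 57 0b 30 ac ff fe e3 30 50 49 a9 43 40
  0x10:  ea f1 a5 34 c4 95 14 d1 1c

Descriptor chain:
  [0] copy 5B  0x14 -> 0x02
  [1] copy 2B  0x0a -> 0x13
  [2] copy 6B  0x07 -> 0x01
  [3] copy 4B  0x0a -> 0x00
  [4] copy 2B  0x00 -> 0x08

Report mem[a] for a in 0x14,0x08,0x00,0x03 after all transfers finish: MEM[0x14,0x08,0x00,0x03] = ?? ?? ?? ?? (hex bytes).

MEM[0x14,0x08,0x00,0x03] = 50 30 30 a9

D0: mem[0x02..0x06] <- [c4 95 14 d1 1c]
D1: mem[0x13..0x14] <- [30 50]
D2: mem[0x01..0x06] <- [ff fe e3 30 50 49]
D3: mem[0x00..0x03] <- [30 50 49 a9]
D4: mem[0x08..0x09] <- [30 50]
query mem[0x14]=0x50, mem[0x08]=0x30, mem[0x00]=0x30, mem[0x03]=0xa9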